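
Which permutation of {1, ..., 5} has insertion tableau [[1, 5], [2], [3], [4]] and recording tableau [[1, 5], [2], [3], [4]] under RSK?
4 3 2 1 5

Reverse RSK: for i = n, n-1, ..., 1, locate i in Q, remove the corresponding corner cell from P, and reverse-bump its entry up through P; the value ejected from row 1 is w(i).

So w = 4 3 2 1 5.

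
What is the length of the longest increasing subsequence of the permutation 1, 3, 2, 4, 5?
4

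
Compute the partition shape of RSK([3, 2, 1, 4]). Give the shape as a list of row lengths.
Row-insert each entry into an empty tableau.

After inserting 3: P = [[3]].
After inserting 2: P = [[2], [3]].
After inserting 1: P = [[1], [2], [3]].
After inserting 4: P = [[1, 4], [2], [3]].

The final insertion tableau P = [[1, 4], [2], [3]] has shape [2, 1, 1].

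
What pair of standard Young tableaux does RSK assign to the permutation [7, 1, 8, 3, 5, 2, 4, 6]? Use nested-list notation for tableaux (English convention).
P = [[1, 2, 4, 6], [3, 5], [7, 8]], Q = [[1, 3, 5, 8], [2, 4], [6, 7]]

Insert each entry of the permutation into P by Schensted row insertion, recording in Q the position of each new cell.

Insert 7: appended to row 1. P = [[7]].
Insert 1: 1 bumps 7 from row 1; 7 starts row 2. P = [[1], [7]].
Insert 8: appended to row 1. P = [[1, 8], [7]].
Insert 3: 3 bumps 8 from row 1; 8 appends to row 2. P = [[1, 3], [7, 8]].
Insert 5: appended to row 1. P = [[1, 3, 5], [7, 8]].
Insert 2: 2 bumps 3 from row 1; 3 bumps 7 from row 2; 7 starts row 3. P = [[1, 2, 5], [3, 8], [7]].
Insert 4: 4 bumps 5 from row 1; 5 bumps 8 from row 2; 8 appends to row 3. P = [[1, 2, 4], [3, 5], [7, 8]].
Insert 6: appended to row 1. P = [[1, 2, 4, 6], [3, 5], [7, 8]].

So P = [[1, 2, 4, 6], [3, 5], [7, 8]], Q = [[1, 3, 5, 8], [2, 4], [6, 7]].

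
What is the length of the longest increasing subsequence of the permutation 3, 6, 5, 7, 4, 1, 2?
3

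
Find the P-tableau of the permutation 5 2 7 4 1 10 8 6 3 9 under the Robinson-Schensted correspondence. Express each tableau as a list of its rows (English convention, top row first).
P = [[1, 3, 6, 9], [2, 4, 8], [5, 7], [10]]

Insert 5: appended to row 1. P = [[5]].
Insert 2: 2 bumps 5 from row 1; 5 starts row 2. P = [[2], [5]].
Insert 7: appended to row 1. P = [[2, 7], [5]].
Insert 4: 4 bumps 7 from row 1; 7 appends to row 2. P = [[2, 4], [5, 7]].
Insert 1: 1 bumps 2 from row 1; 2 bumps 5 from row 2; 5 starts row 3. P = [[1, 4], [2, 7], [5]].
Insert 10: appended to row 1. P = [[1, 4, 10], [2, 7], [5]].
Insert 8: 8 bumps 10 from row 1; 10 appends to row 2. P = [[1, 4, 8], [2, 7, 10], [5]].
Insert 6: 6 bumps 8 from row 1; 8 bumps 10 from row 2; 10 appends to row 3. P = [[1, 4, 6], [2, 7, 8], [5, 10]].
Insert 3: 3 bumps 4 from row 1; 4 bumps 7 from row 2; 7 bumps 10 from row 3; 10 starts row 4. P = [[1, 3, 6], [2, 4, 8], [5, 7], [10]].
Insert 9: appended to row 1. P = [[1, 3, 6, 9], [2, 4, 8], [5, 7], [10]].

So P = [[1, 3, 6, 9], [2, 4, 8], [5, 7], [10]].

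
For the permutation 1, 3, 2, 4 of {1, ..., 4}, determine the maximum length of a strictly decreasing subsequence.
2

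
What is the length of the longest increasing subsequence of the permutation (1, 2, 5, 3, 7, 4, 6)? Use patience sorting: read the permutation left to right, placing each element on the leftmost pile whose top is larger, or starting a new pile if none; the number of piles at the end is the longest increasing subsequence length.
1: new pile. tops = [1]
2: new pile. tops = [1, 2]
5: new pile. tops = [1, 2, 5]
3: onto pile 3 (replacing 5). tops = [1, 2, 3]
7: new pile. tops = [1, 2, 3, 7]
4: onto pile 4 (replacing 7). tops = [1, 2, 3, 4]
6: new pile. tops = [1, 2, 3, 4, 6]

5 piles, so the longest increasing subsequence has length 5.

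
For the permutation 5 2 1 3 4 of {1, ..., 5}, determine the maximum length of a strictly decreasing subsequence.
3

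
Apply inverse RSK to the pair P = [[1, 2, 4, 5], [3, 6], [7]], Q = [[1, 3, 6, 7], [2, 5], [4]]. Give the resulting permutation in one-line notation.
Reverse the RSK construction: for i from n down to 1, find the cell of Q containing i, remove the entry at that cell from P, and reverse-bump it up through P; the value ejected from row 1 is w(i).

Step i=7: Q has 7 at row 1, column 4; remove that cell from P, ejecting 5. So w(7) = 5. P is now [[1, 2, 4], [3, 6], [7]].
Step i=6: Q has 6 at row 1, column 3; remove that cell from P, ejecting 4. So w(6) = 4. P is now [[1, 2], [3, 6], [7]].
Step i=5: Q has 5 at row 2, column 2; remove 6 from row 2 of P and reverse-bump: 6 enters row 1 and ejects 2. So w(5) = 2. P is now [[1, 6], [3], [7]].
Step i=4: Q has 4 at row 3, column 1; remove 7 from row 3 of P and reverse-bump: 7 enters row 2 and ejects 3; 3 enters row 1 and ejects 1. So w(4) = 1. P is now [[3, 6], [7]].
Step i=3: Q has 3 at row 1, column 2; remove that cell from P, ejecting 6. So w(3) = 6. P is now [[3], [7]].
Step i=2: Q has 2 at row 2, column 1; remove 7 from row 2 of P and reverse-bump: 7 enters row 1 and ejects 3. So w(2) = 3. P is now [[7]].
Step i=1: Q has 1 at row 1, column 1; remove that cell from P, ejecting 7. So w(1) = 7. P is now [].

So w = 7 3 6 1 2 4 5.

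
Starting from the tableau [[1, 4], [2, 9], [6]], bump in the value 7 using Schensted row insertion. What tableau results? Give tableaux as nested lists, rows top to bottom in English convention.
[[1, 4, 7], [2, 9], [6]]

7 is larger than every entry of row 1, so it is appended to row 1. The new tableau is [[1, 4, 7], [2, 9], [6]].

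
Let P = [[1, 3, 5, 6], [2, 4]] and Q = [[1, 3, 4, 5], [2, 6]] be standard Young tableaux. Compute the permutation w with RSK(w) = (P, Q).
2 1 4 5 6 3

Reverse the RSK construction: for i from n down to 1, find the cell of Q containing i, remove the entry at that cell from P, and reverse-bump it up through P; the value ejected from row 1 is w(i).

Step i=6: Q has 6 at row 2, column 2; remove 4 from row 2 of P and reverse-bump: 4 enters row 1 and ejects 3. So w(6) = 3. P is now [[1, 4, 5, 6], [2]].
Step i=5: Q has 5 at row 1, column 4; remove that cell from P, ejecting 6. So w(5) = 6. P is now [[1, 4, 5], [2]].
Step i=4: Q has 4 at row 1, column 3; remove that cell from P, ejecting 5. So w(4) = 5. P is now [[1, 4], [2]].
Step i=3: Q has 3 at row 1, column 2; remove that cell from P, ejecting 4. So w(3) = 4. P is now [[1], [2]].
Step i=2: Q has 2 at row 2, column 1; remove 2 from row 2 of P and reverse-bump: 2 enters row 1 and ejects 1. So w(2) = 1. P is now [[2]].
Step i=1: Q has 1 at row 1, column 1; remove that cell from P, ejecting 2. So w(1) = 2. P is now [].

So w = 2 1 4 5 6 3.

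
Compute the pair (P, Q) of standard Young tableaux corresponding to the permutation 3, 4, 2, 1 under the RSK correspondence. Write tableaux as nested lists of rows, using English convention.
Insert each entry of the permutation into P by Schensted row insertion, recording in Q the position of each new cell.

Insert 3: appended to row 1. P = [[3]], Q = [[1]].
Insert 4: appended to row 1. P = [[3, 4]], Q = [[1, 2]].
Insert 2: 2 bumps 3 from row 1; 3 starts row 2. P = [[2, 4], [3]], Q = [[1, 2], [3]].
Insert 1: 1 bumps 2 from row 1; 2 bumps 3 from row 2; 3 starts row 3. P = [[1, 4], [2], [3]], Q = [[1, 2], [3], [4]].

So P = [[1, 4], [2], [3]], Q = [[1, 2], [3], [4]].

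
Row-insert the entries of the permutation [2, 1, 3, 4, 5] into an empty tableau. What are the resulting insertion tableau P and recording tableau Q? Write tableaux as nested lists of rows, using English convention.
P = [[1, 3, 4, 5], [2]], Q = [[1, 3, 4, 5], [2]]

Insert each entry of the permutation into P by Schensted row insertion, recording in Q the position of each new cell.

Insert 2: appended to row 1. P = [[2]].
Insert 1: 1 bumps 2 from row 1; 2 starts row 2. P = [[1], [2]].
Insert 3: appended to row 1. P = [[1, 3], [2]].
Insert 4: appended to row 1. P = [[1, 3, 4], [2]].
Insert 5: appended to row 1. P = [[1, 3, 4, 5], [2]].

So P = [[1, 3, 4, 5], [2]], Q = [[1, 3, 4, 5], [2]].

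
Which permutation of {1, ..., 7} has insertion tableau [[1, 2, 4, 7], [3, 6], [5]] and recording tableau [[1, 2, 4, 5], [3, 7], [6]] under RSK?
Reverse the RSK construction: for i from n down to 1, find the cell of Q containing i, remove the entry at that cell from P, and reverse-bump it up through P; the value ejected from row 1 is w(i).

Step i=7: Q has 7 at row 2, column 2; remove 6 from row 2 of P and reverse-bump: 6 enters row 1 and ejects 4. So w(7) = 4. P is now [[1, 2, 6, 7], [3], [5]].
Step i=6: Q has 6 at row 3, column 1; remove 5 from row 3 of P and reverse-bump: 5 enters row 2 and ejects 3; 3 enters row 1 and ejects 2. So w(6) = 2. P is now [[1, 3, 6, 7], [5]].
Step i=5: Q has 5 at row 1, column 4; remove that cell from P, ejecting 7. So w(5) = 7. P is now [[1, 3, 6], [5]].
Step i=4: Q has 4 at row 1, column 3; remove that cell from P, ejecting 6. So w(4) = 6. P is now [[1, 3], [5]].
Step i=3: Q has 3 at row 2, column 1; remove 5 from row 2 of P and reverse-bump: 5 enters row 1 and ejects 3. So w(3) = 3. P is now [[1, 5]].
Step i=2: Q has 2 at row 1, column 2; remove that cell from P, ejecting 5. So w(2) = 5. P is now [[1]].
Step i=1: Q has 1 at row 1, column 1; remove that cell from P, ejecting 1. So w(1) = 1. P is now [].

So w = 1 5 3 6 7 2 4.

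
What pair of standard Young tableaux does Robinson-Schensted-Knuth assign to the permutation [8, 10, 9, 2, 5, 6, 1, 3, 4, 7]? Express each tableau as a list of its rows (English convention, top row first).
Insert each entry of the permutation into P by Schensted row insertion, recording in Q the position of each new cell.

Insert 8: appended to row 1. P = [[8]].
Insert 10: appended to row 1. P = [[8, 10]].
Insert 9: 9 bumps 10 from row 1; 10 starts row 2. P = [[8, 9], [10]].
Insert 2: 2 bumps 8 from row 1; 8 bumps 10 from row 2; 10 starts row 3. P = [[2, 9], [8], [10]].
Insert 5: 5 bumps 9 from row 1; 9 appends to row 2. P = [[2, 5], [8, 9], [10]].
Insert 6: appended to row 1. P = [[2, 5, 6], [8, 9], [10]].
Insert 1: 1 bumps 2 from row 1; 2 bumps 8 from row 2; 8 bumps 10 from row 3; 10 starts row 4. P = [[1, 5, 6], [2, 9], [8], [10]].
Insert 3: 3 bumps 5 from row 1; 5 bumps 9 from row 2; 9 appends to row 3. P = [[1, 3, 6], [2, 5], [8, 9], [10]].
Insert 4: 4 bumps 6 from row 1; 6 appends to row 2. P = [[1, 3, 4], [2, 5, 6], [8, 9], [10]].
Insert 7: appended to row 1. P = [[1, 3, 4, 7], [2, 5, 6], [8, 9], [10]].

So P = [[1, 3, 4, 7], [2, 5, 6], [8, 9], [10]], Q = [[1, 2, 6, 10], [3, 5, 9], [4, 8], [7]].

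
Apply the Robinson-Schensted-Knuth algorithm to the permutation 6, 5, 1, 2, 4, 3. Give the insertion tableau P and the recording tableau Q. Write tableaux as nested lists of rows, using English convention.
P = [[1, 2, 3], [4], [5], [6]], Q = [[1, 4, 5], [2], [3], [6]]

Insert each entry of the permutation into P by Schensted row insertion, recording in Q the position of each new cell.

Insert 6: appended to row 1. P = [[6]], Q = [[1]].
Insert 5: 5 bumps 6 from row 1; 6 starts row 2. P = [[5], [6]], Q = [[1], [2]].
Insert 1: 1 bumps 5 from row 1; 5 bumps 6 from row 2; 6 starts row 3. P = [[1], [5], [6]], Q = [[1], [2], [3]].
Insert 2: appended to row 1. P = [[1, 2], [5], [6]], Q = [[1, 4], [2], [3]].
Insert 4: appended to row 1. P = [[1, 2, 4], [5], [6]], Q = [[1, 4, 5], [2], [3]].
Insert 3: 3 bumps 4 from row 1; 4 bumps 5 from row 2; 5 bumps 6 from row 3; 6 starts row 4. P = [[1, 2, 3], [4], [5], [6]], Q = [[1, 4, 5], [2], [3], [6]].

So P = [[1, 2, 3], [4], [5], [6]], Q = [[1, 4, 5], [2], [3], [6]].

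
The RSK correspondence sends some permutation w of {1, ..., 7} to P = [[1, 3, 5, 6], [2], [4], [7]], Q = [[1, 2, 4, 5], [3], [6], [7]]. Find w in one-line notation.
Reverse the RSK construction: for i from n down to 1, find the cell of Q containing i, remove the entry at that cell from P, and reverse-bump it up through P; the value ejected from row 1 is w(i).

Step i=7: Q has 7 at row 4, column 1; remove 7 from row 4 of P and reverse-bump: 7 enters row 3 and ejects 4; 4 enters row 2 and ejects 2; 2 enters row 1 and ejects 1. So w(7) = 1. P is now [[2, 3, 5, 6], [4], [7]].
Step i=6: Q has 6 at row 3, column 1; remove 7 from row 3 of P and reverse-bump: 7 enters row 2 and ejects 4; 4 enters row 1 and ejects 3. So w(6) = 3. P is now [[2, 4, 5, 6], [7]].
Step i=5: Q has 5 at row 1, column 4; remove that cell from P, ejecting 6. So w(5) = 6. P is now [[2, 4, 5], [7]].
Step i=4: Q has 4 at row 1, column 3; remove that cell from P, ejecting 5. So w(4) = 5. P is now [[2, 4], [7]].
Step i=3: Q has 3 at row 2, column 1; remove 7 from row 2 of P and reverse-bump: 7 enters row 1 and ejects 4. So w(3) = 4. P is now [[2, 7]].
Step i=2: Q has 2 at row 1, column 2; remove that cell from P, ejecting 7. So w(2) = 7. P is now [[2]].
Step i=1: Q has 1 at row 1, column 1; remove that cell from P, ejecting 2. So w(1) = 2. P is now [].

So w = 2 7 4 5 6 3 1.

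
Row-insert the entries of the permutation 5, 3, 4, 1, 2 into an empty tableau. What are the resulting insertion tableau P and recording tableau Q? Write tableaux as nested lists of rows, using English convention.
P = [[1, 2], [3, 4], [5]], Q = [[1, 3], [2, 5], [4]]

Insert each entry of the permutation into P by Schensted row insertion, recording in Q the position of each new cell.

Insert 5: appended to row 1. P = [[5]].
Insert 3: 3 bumps 5 from row 1; 5 starts row 2. P = [[3], [5]].
Insert 4: appended to row 1. P = [[3, 4], [5]].
Insert 1: 1 bumps 3 from row 1; 3 bumps 5 from row 2; 5 starts row 3. P = [[1, 4], [3], [5]].
Insert 2: 2 bumps 4 from row 1; 4 appends to row 2. P = [[1, 2], [3, 4], [5]].

So P = [[1, 2], [3, 4], [5]], Q = [[1, 3], [2, 5], [4]].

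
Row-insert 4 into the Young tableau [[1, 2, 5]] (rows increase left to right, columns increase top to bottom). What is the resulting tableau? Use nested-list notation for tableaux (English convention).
In row 1, 4 replaces 5 (the leftmost entry greater than 4); 5 is bumped to row 2. 5 starts a new row 2. The new tableau is [[1, 2, 4], [5]].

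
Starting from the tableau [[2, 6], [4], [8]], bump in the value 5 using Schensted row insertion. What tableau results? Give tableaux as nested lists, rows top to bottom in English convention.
[[2, 5], [4, 6], [8]]

In row 1, 5 replaces 6 (the leftmost entry greater than 5); 6 is bumped to row 2. 6 is appended to row 2. The new tableau is [[2, 5], [4, 6], [8]].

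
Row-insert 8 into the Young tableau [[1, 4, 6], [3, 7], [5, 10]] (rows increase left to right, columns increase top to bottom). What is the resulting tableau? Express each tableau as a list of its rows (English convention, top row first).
[[1, 4, 6, 8], [3, 7], [5, 10]]

8 is larger than every entry of row 1, so it is appended to row 1. The new tableau is [[1, 4, 6, 8], [3, 7], [5, 10]].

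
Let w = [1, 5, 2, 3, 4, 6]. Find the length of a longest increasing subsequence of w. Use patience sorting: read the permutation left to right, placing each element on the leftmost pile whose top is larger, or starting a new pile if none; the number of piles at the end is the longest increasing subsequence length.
5

1: new pile. tops = [1]
5: new pile. tops = [1, 5]
2: onto pile 2 (replacing 5). tops = [1, 2]
3: new pile. tops = [1, 2, 3]
4: new pile. tops = [1, 2, 3, 4]
6: new pile. tops = [1, 2, 3, 4, 6]

5 piles, so the longest increasing subsequence has length 5.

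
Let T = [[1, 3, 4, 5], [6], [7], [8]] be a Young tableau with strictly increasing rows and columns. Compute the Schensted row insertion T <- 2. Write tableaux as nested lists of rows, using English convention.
In row 1, 2 replaces 3 (the leftmost entry greater than 2); 3 is bumped to row 2. In row 2, 3 replaces 6 (the leftmost entry greater than 3); 6 is bumped to row 3. In row 3, 6 replaces 7 (the leftmost entry greater than 6); 7 is bumped to row 4. In row 4, 7 replaces 8 (the leftmost entry greater than 7); 8 is bumped to row 5. 8 starts a new row 5. The new tableau is [[1, 2, 4, 5], [3], [6], [7], [8]].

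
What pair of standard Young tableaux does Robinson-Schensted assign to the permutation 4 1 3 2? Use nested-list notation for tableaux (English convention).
P = [[1, 2], [3], [4]], Q = [[1, 3], [2], [4]]

Insert each entry of the permutation into P by Schensted row insertion, recording in Q the position of each new cell.

Insert 4: appended to row 1. P = [[4]], Q = [[1]].
Insert 1: 1 bumps 4 from row 1; 4 starts row 2. P = [[1], [4]], Q = [[1], [2]].
Insert 3: appended to row 1. P = [[1, 3], [4]], Q = [[1, 3], [2]].
Insert 2: 2 bumps 3 from row 1; 3 bumps 4 from row 2; 4 starts row 3. P = [[1, 2], [3], [4]], Q = [[1, 3], [2], [4]].

So P = [[1, 2], [3], [4]], Q = [[1, 3], [2], [4]].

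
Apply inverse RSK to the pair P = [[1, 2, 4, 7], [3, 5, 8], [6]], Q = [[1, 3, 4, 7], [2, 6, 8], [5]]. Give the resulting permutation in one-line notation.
Reverse RSK: for i = n, n-1, ..., 1, locate i in Q, remove the corresponding corner cell from P, and reverse-bump its entry up through P; the value ejected from row 1 is w(i).

So w = 6 1 3 5 2 4 8 7.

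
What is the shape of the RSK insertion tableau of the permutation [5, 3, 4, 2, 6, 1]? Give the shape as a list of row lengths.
Row-insert each entry into an empty tableau.

After inserting 5: P = [[5]].
After inserting 3: P = [[3], [5]].
After inserting 4: P = [[3, 4], [5]].
After inserting 2: P = [[2, 4], [3], [5]].
After inserting 6: P = [[2, 4, 6], [3], [5]].
After inserting 1: P = [[1, 4, 6], [2], [3], [5]].

The final insertion tableau P = [[1, 4, 6], [2], [3], [5]] has shape [3, 1, 1, 1].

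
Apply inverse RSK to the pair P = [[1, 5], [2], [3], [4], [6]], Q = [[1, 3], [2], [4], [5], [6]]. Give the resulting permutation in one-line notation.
6 4 5 3 2 1

Reverse the RSK construction: for i from n down to 1, find the cell of Q containing i, remove the entry at that cell from P, and reverse-bump it up through P; the value ejected from row 1 is w(i).

Step i=6: Q has 6 at row 5, column 1; remove 6 from row 5 of P and reverse-bump: 6 enters row 4 and ejects 4; 4 enters row 3 and ejects 3; 3 enters row 2 and ejects 2; 2 enters row 1 and ejects 1. So w(6) = 1. P is now [[2, 5], [3], [4], [6]].
Step i=5: Q has 5 at row 4, column 1; remove 6 from row 4 of P and reverse-bump: 6 enters row 3 and ejects 4; 4 enters row 2 and ejects 3; 3 enters row 1 and ejects 2. So w(5) = 2. P is now [[3, 5], [4], [6]].
Step i=4: Q has 4 at row 3, column 1; remove 6 from row 3 of P and reverse-bump: 6 enters row 2 and ejects 4; 4 enters row 1 and ejects 3. So w(4) = 3. P is now [[4, 5], [6]].
Step i=3: Q has 3 at row 1, column 2; remove that cell from P, ejecting 5. So w(3) = 5. P is now [[4], [6]].
Step i=2: Q has 2 at row 2, column 1; remove 6 from row 2 of P and reverse-bump: 6 enters row 1 and ejects 4. So w(2) = 4. P is now [[6]].
Step i=1: Q has 1 at row 1, column 1; remove that cell from P, ejecting 6. So w(1) = 6. P is now [].

So w = 6 4 5 3 2 1.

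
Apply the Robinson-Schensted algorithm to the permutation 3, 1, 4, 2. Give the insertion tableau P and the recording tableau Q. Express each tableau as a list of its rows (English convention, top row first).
Insert each entry of the permutation into P by Schensted row insertion, recording in Q the position of each new cell.

Insert 3: appended to row 1. P = [[3]], Q = [[1]].
Insert 1: 1 bumps 3 from row 1; 3 starts row 2. P = [[1], [3]], Q = [[1], [2]].
Insert 4: appended to row 1. P = [[1, 4], [3]], Q = [[1, 3], [2]].
Insert 2: 2 bumps 4 from row 1; 4 appends to row 2. P = [[1, 2], [3, 4]], Q = [[1, 3], [2, 4]].

So P = [[1, 2], [3, 4]], Q = [[1, 3], [2, 4]].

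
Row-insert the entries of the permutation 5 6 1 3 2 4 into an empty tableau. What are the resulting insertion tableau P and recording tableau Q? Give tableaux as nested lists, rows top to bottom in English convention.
P = [[1, 2, 4], [3, 6], [5]], Q = [[1, 2, 6], [3, 4], [5]]

Insert each entry of the permutation into P by Schensted row insertion, recording in Q the position of each new cell.

Insert 5: appended to row 1. P = [[5]].
Insert 6: appended to row 1. P = [[5, 6]].
Insert 1: 1 bumps 5 from row 1; 5 starts row 2. P = [[1, 6], [5]].
Insert 3: 3 bumps 6 from row 1; 6 appends to row 2. P = [[1, 3], [5, 6]].
Insert 2: 2 bumps 3 from row 1; 3 bumps 5 from row 2; 5 starts row 3. P = [[1, 2], [3, 6], [5]].
Insert 4: appended to row 1. P = [[1, 2, 4], [3, 6], [5]].

So P = [[1, 2, 4], [3, 6], [5]], Q = [[1, 2, 6], [3, 4], [5]].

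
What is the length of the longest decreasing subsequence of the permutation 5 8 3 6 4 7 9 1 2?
4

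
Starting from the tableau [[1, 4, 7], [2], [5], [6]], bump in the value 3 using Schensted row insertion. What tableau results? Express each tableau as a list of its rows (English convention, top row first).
In row 1, 3 replaces 4 (the leftmost entry greater than 3); 4 is bumped to row 2. 4 is appended to row 2. The new tableau is [[1, 3, 7], [2, 4], [5], [6]].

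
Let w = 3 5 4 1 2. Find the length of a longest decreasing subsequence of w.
3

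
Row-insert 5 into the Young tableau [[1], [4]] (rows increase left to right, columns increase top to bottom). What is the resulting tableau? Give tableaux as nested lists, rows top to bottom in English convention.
5 is larger than every entry of row 1, so it is appended to row 1. The new tableau is [[1, 5], [4]].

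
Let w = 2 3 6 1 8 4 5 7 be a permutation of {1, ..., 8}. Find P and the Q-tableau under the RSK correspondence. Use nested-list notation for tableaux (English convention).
P = [[1, 3, 4, 5, 7], [2, 6, 8]], Q = [[1, 2, 3, 5, 8], [4, 6, 7]]

Insert each entry of the permutation into P by Schensted row insertion, recording in Q the position of each new cell.

Insert 2: appended to row 1. P = [[2]].
Insert 3: appended to row 1. P = [[2, 3]].
Insert 6: appended to row 1. P = [[2, 3, 6]].
Insert 1: 1 bumps 2 from row 1; 2 starts row 2. P = [[1, 3, 6], [2]].
Insert 8: appended to row 1. P = [[1, 3, 6, 8], [2]].
Insert 4: 4 bumps 6 from row 1; 6 appends to row 2. P = [[1, 3, 4, 8], [2, 6]].
Insert 5: 5 bumps 8 from row 1; 8 appends to row 2. P = [[1, 3, 4, 5], [2, 6, 8]].
Insert 7: appended to row 1. P = [[1, 3, 4, 5, 7], [2, 6, 8]].

So P = [[1, 3, 4, 5, 7], [2, 6, 8]], Q = [[1, 2, 3, 5, 8], [4, 6, 7]].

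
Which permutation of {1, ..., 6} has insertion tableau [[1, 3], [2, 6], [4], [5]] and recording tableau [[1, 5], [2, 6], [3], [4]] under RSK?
5 4 2 1 6 3

Reverse the RSK construction: for i from n down to 1, find the cell of Q containing i, remove the entry at that cell from P, and reverse-bump it up through P; the value ejected from row 1 is w(i).

Step i=6: Q has 6 at row 2, column 2; remove 6 from row 2 of P and reverse-bump: 6 enters row 1 and ejects 3. So w(6) = 3. P is now [[1, 6], [2], [4], [5]].
Step i=5: Q has 5 at row 1, column 2; remove that cell from P, ejecting 6. So w(5) = 6. P is now [[1], [2], [4], [5]].
Step i=4: Q has 4 at row 4, column 1; remove 5 from row 4 of P and reverse-bump: 5 enters row 3 and ejects 4; 4 enters row 2 and ejects 2; 2 enters row 1 and ejects 1. So w(4) = 1. P is now [[2], [4], [5]].
Step i=3: Q has 3 at row 3, column 1; remove 5 from row 3 of P and reverse-bump: 5 enters row 2 and ejects 4; 4 enters row 1 and ejects 2. So w(3) = 2. P is now [[4], [5]].
Step i=2: Q has 2 at row 2, column 1; remove 5 from row 2 of P and reverse-bump: 5 enters row 1 and ejects 4. So w(2) = 4. P is now [[5]].
Step i=1: Q has 1 at row 1, column 1; remove that cell from P, ejecting 5. So w(1) = 5. P is now [].

So w = 5 4 2 1 6 3.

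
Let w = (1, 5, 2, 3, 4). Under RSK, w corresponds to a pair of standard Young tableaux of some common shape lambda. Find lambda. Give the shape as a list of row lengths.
Row-insert each entry into an empty tableau.

After inserting 1: P = [[1]].
After inserting 5: P = [[1, 5]].
After inserting 2: P = [[1, 2], [5]].
After inserting 3: P = [[1, 2, 3], [5]].
After inserting 4: P = [[1, 2, 3, 4], [5]].

The final insertion tableau P = [[1, 2, 3, 4], [5]] has shape [4, 1].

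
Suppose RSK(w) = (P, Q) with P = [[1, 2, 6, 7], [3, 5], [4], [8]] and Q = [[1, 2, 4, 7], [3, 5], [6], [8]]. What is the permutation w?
4 5 1 8 6 3 7 2

Reverse the RSK construction: for i from n down to 1, find the cell of Q containing i, remove the entry at that cell from P, and reverse-bump it up through P; the value ejected from row 1 is w(i).

Step i=8: Q has 8 at row 4, column 1; remove 8 from row 4 of P and reverse-bump: 8 enters row 3 and ejects 4; 4 enters row 2 and ejects 3; 3 enters row 1 and ejects 2. So w(8) = 2. P is now [[1, 3, 6, 7], [4, 5], [8]].
Step i=7: Q has 7 at row 1, column 4; remove that cell from P, ejecting 7. So w(7) = 7. P is now [[1, 3, 6], [4, 5], [8]].
Step i=6: Q has 6 at row 3, column 1; remove 8 from row 3 of P and reverse-bump: 8 enters row 2 and ejects 5; 5 enters row 1 and ejects 3. So w(6) = 3. P is now [[1, 5, 6], [4, 8]].
Step i=5: Q has 5 at row 2, column 2; remove 8 from row 2 of P and reverse-bump: 8 enters row 1 and ejects 6. So w(5) = 6. P is now [[1, 5, 8], [4]].
Step i=4: Q has 4 at row 1, column 3; remove that cell from P, ejecting 8. So w(4) = 8. P is now [[1, 5], [4]].
Step i=3: Q has 3 at row 2, column 1; remove 4 from row 2 of P and reverse-bump: 4 enters row 1 and ejects 1. So w(3) = 1. P is now [[4, 5]].
Step i=2: Q has 2 at row 1, column 2; remove that cell from P, ejecting 5. So w(2) = 5. P is now [[4]].
Step i=1: Q has 1 at row 1, column 1; remove that cell from P, ejecting 4. So w(1) = 4. P is now [].

So w = 4 5 1 8 6 3 7 2.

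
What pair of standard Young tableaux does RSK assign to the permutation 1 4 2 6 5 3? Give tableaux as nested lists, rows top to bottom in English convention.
P = [[1, 2, 3], [4, 5], [6]], Q = [[1, 2, 4], [3, 5], [6]]

Insert each entry of the permutation into P by Schensted row insertion, recording in Q the position of each new cell.

After inserting 1: P = [[1]].
After inserting 4: P = [[1, 4]].
After inserting 2: P = [[1, 2], [4]].
After inserting 6: P = [[1, 2, 6], [4]].
After inserting 5: P = [[1, 2, 5], [4, 6]].
After inserting 3: P = [[1, 2, 3], [4, 5], [6]].

So P = [[1, 2, 3], [4, 5], [6]], Q = [[1, 2, 4], [3, 5], [6]].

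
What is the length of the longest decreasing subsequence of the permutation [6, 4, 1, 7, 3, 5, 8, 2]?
4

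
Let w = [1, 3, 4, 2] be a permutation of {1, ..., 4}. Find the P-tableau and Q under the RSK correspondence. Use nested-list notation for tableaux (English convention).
P = [[1, 2, 4], [3]], Q = [[1, 2, 3], [4]]

Insert each entry of the permutation into P by Schensted row insertion, recording in Q the position of each new cell.

Insert 1: appended to row 1. P = [[1]], Q = [[1]].
Insert 3: appended to row 1. P = [[1, 3]], Q = [[1, 2]].
Insert 4: appended to row 1. P = [[1, 3, 4]], Q = [[1, 2, 3]].
Insert 2: 2 bumps 3 from row 1; 3 starts row 2. P = [[1, 2, 4], [3]], Q = [[1, 2, 3], [4]].

So P = [[1, 2, 4], [3]], Q = [[1, 2, 3], [4]].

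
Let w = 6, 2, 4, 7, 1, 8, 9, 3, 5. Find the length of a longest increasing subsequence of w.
5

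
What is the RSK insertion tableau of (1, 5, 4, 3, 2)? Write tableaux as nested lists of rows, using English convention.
P = [[1, 2], [3], [4], [5]]

Insert 1: appended to row 1. P = [[1]].
Insert 5: appended to row 1. P = [[1, 5]].
Insert 4: 4 bumps 5 from row 1; 5 starts row 2. P = [[1, 4], [5]].
Insert 3: 3 bumps 4 from row 1; 4 bumps 5 from row 2; 5 starts row 3. P = [[1, 3], [4], [5]].
Insert 2: 2 bumps 3 from row 1; 3 bumps 4 from row 2; 4 bumps 5 from row 3; 5 starts row 4. P = [[1, 2], [3], [4], [5]].

So P = [[1, 2], [3], [4], [5]].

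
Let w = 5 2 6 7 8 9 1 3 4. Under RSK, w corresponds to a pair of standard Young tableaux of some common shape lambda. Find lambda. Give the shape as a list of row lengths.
[5, 3, 1]

Row-insert each entry into an empty tableau.

After inserting 5: P = [[5]].
After inserting 2: P = [[2], [5]].
After inserting 6: P = [[2, 6], [5]].
After inserting 7: P = [[2, 6, 7], [5]].
After inserting 8: P = [[2, 6, 7, 8], [5]].
After inserting 9: P = [[2, 6, 7, 8, 9], [5]].
After inserting 1: P = [[1, 6, 7, 8, 9], [2], [5]].
After inserting 3: P = [[1, 3, 7, 8, 9], [2, 6], [5]].
After inserting 4: P = [[1, 3, 4, 8, 9], [2, 6, 7], [5]].

The final insertion tableau P = [[1, 3, 4, 8, 9], [2, 6, 7], [5]] has shape [5, 3, 1].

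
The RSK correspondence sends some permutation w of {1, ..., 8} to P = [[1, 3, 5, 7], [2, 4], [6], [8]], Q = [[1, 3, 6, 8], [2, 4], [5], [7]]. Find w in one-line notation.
2 1 8 6 4 5 3 7

Reverse the RSK construction: for i from n down to 1, find the cell of Q containing i, remove the entry at that cell from P, and reverse-bump it up through P; the value ejected from row 1 is w(i).

Step i=8: Q has 8 at row 1, column 4; remove that cell from P, ejecting 7. So w(8) = 7. P is now [[1, 3, 5], [2, 4], [6], [8]].
Step i=7: Q has 7 at row 4, column 1; remove 8 from row 4 of P and reverse-bump: 8 enters row 3 and ejects 6; 6 enters row 2 and ejects 4; 4 enters row 1 and ejects 3. So w(7) = 3. P is now [[1, 4, 5], [2, 6], [8]].
Step i=6: Q has 6 at row 1, column 3; remove that cell from P, ejecting 5. So w(6) = 5. P is now [[1, 4], [2, 6], [8]].
Step i=5: Q has 5 at row 3, column 1; remove 8 from row 3 of P and reverse-bump: 8 enters row 2 and ejects 6; 6 enters row 1 and ejects 4. So w(5) = 4. P is now [[1, 6], [2, 8]].
Step i=4: Q has 4 at row 2, column 2; remove 8 from row 2 of P and reverse-bump: 8 enters row 1 and ejects 6. So w(4) = 6. P is now [[1, 8], [2]].
Step i=3: Q has 3 at row 1, column 2; remove that cell from P, ejecting 8. So w(3) = 8. P is now [[1], [2]].
Step i=2: Q has 2 at row 2, column 1; remove 2 from row 2 of P and reverse-bump: 2 enters row 1 and ejects 1. So w(2) = 1. P is now [[2]].
Step i=1: Q has 1 at row 1, column 1; remove that cell from P, ejecting 2. So w(1) = 2. P is now [].

So w = 2 1 8 6 4 5 3 7.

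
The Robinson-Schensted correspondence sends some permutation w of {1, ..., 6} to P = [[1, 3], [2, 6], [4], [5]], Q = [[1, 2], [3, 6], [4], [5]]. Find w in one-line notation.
5 6 4 2 1 3

Reverse the RSK construction: for i from n down to 1, find the cell of Q containing i, remove the entry at that cell from P, and reverse-bump it up through P; the value ejected from row 1 is w(i).

Step i=6: Q has 6 at row 2, column 2; remove 6 from row 2 of P and reverse-bump: 6 enters row 1 and ejects 3. So w(6) = 3. P is now [[1, 6], [2], [4], [5]].
Step i=5: Q has 5 at row 4, column 1; remove 5 from row 4 of P and reverse-bump: 5 enters row 3 and ejects 4; 4 enters row 2 and ejects 2; 2 enters row 1 and ejects 1. So w(5) = 1. P is now [[2, 6], [4], [5]].
Step i=4: Q has 4 at row 3, column 1; remove 5 from row 3 of P and reverse-bump: 5 enters row 2 and ejects 4; 4 enters row 1 and ejects 2. So w(4) = 2. P is now [[4, 6], [5]].
Step i=3: Q has 3 at row 2, column 1; remove 5 from row 2 of P and reverse-bump: 5 enters row 1 and ejects 4. So w(3) = 4. P is now [[5, 6]].
Step i=2: Q has 2 at row 1, column 2; remove that cell from P, ejecting 6. So w(2) = 6. P is now [[5]].
Step i=1: Q has 1 at row 1, column 1; remove that cell from P, ejecting 5. So w(1) = 5. P is now [].

So w = 5 6 4 2 1 3.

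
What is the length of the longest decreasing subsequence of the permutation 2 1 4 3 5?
2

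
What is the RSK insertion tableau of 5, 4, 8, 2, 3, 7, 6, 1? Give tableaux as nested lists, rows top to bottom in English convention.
Insert 5: appended to row 1. P = [[5]].
Insert 4: 4 bumps 5 from row 1; 5 starts row 2. P = [[4], [5]].
Insert 8: appended to row 1. P = [[4, 8], [5]].
Insert 2: 2 bumps 4 from row 1; 4 bumps 5 from row 2; 5 starts row 3. P = [[2, 8], [4], [5]].
Insert 3: 3 bumps 8 from row 1; 8 appends to row 2. P = [[2, 3], [4, 8], [5]].
Insert 7: appended to row 1. P = [[2, 3, 7], [4, 8], [5]].
Insert 6: 6 bumps 7 from row 1; 7 bumps 8 from row 2; 8 appends to row 3. P = [[2, 3, 6], [4, 7], [5, 8]].
Insert 1: 1 bumps 2 from row 1; 2 bumps 4 from row 2; 4 bumps 5 from row 3; 5 starts row 4. P = [[1, 3, 6], [2, 7], [4, 8], [5]].

So P = [[1, 3, 6], [2, 7], [4, 8], [5]].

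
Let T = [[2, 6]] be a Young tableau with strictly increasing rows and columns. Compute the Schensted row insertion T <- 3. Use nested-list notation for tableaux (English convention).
[[2, 3], [6]]

In row 1, 3 replaces 6 (the leftmost entry greater than 3); 6 is bumped to row 2. 6 starts a new row 2. The new tableau is [[2, 3], [6]].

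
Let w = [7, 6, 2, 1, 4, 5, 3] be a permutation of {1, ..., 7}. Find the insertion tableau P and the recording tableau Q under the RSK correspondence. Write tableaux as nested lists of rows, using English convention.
P = [[1, 3, 5], [2, 4], [6], [7]], Q = [[1, 5, 6], [2, 7], [3], [4]]

Insert each entry of the permutation into P by Schensted row insertion, recording in Q the position of each new cell.

Insert 7: appended to row 1. P = [[7]].
Insert 6: 6 bumps 7 from row 1; 7 starts row 2. P = [[6], [7]].
Insert 2: 2 bumps 6 from row 1; 6 bumps 7 from row 2; 7 starts row 3. P = [[2], [6], [7]].
Insert 1: 1 bumps 2 from row 1; 2 bumps 6 from row 2; 6 bumps 7 from row 3; 7 starts row 4. P = [[1], [2], [6], [7]].
Insert 4: appended to row 1. P = [[1, 4], [2], [6], [7]].
Insert 5: appended to row 1. P = [[1, 4, 5], [2], [6], [7]].
Insert 3: 3 bumps 4 from row 1; 4 appends to row 2. P = [[1, 3, 5], [2, 4], [6], [7]].

So P = [[1, 3, 5], [2, 4], [6], [7]], Q = [[1, 5, 6], [2, 7], [3], [4]].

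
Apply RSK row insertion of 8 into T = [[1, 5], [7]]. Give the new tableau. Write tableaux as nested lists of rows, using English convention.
[[1, 5, 8], [7]]

8 is larger than every entry of row 1, so it is appended to row 1. The new tableau is [[1, 5, 8], [7]].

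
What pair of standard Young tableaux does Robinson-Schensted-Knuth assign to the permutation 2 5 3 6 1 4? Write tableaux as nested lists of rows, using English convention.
Insert each entry of the permutation into P by Schensted row insertion, recording in Q the position of each new cell.

After inserting 2: P = [[2]].
After inserting 5: P = [[2, 5]].
After inserting 3: P = [[2, 3], [5]].
After inserting 6: P = [[2, 3, 6], [5]].
After inserting 1: P = [[1, 3, 6], [2], [5]].
After inserting 4: P = [[1, 3, 4], [2, 6], [5]].

So P = [[1, 3, 4], [2, 6], [5]], Q = [[1, 2, 4], [3, 6], [5]].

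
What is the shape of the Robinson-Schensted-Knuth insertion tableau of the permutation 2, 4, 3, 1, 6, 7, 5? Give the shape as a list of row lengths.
[4, 2, 1]

Row-insert each entry into an empty tableau.

After inserting 2: P = [[2]].
After inserting 4: P = [[2, 4]].
After inserting 3: P = [[2, 3], [4]].
After inserting 1: P = [[1, 3], [2], [4]].
After inserting 6: P = [[1, 3, 6], [2], [4]].
After inserting 7: P = [[1, 3, 6, 7], [2], [4]].
After inserting 5: P = [[1, 3, 5, 7], [2, 6], [4]].

The final insertion tableau P = [[1, 3, 5, 7], [2, 6], [4]] has shape [4, 2, 1].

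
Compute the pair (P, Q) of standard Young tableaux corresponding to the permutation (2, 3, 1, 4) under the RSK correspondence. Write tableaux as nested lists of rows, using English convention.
Insert each entry of the permutation into P by Schensted row insertion, recording in Q the position of each new cell.

Insert 2: appended to row 1. P = [[2]].
Insert 3: appended to row 1. P = [[2, 3]].
Insert 1: 1 bumps 2 from row 1; 2 starts row 2. P = [[1, 3], [2]].
Insert 4: appended to row 1. P = [[1, 3, 4], [2]].

So P = [[1, 3, 4], [2]], Q = [[1, 2, 4], [3]].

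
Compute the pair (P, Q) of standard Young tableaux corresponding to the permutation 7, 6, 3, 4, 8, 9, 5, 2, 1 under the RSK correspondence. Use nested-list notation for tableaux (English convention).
Insert each entry of the permutation into P by Schensted row insertion, recording in Q the position of each new cell.

Insert 7: appended to row 1. P = [[7]], Q = [[1]].
Insert 6: 6 bumps 7 from row 1; 7 starts row 2. P = [[6], [7]], Q = [[1], [2]].
Insert 3: 3 bumps 6 from row 1; 6 bumps 7 from row 2; 7 starts row 3. P = [[3], [6], [7]], Q = [[1], [2], [3]].
Insert 4: appended to row 1. P = [[3, 4], [6], [7]], Q = [[1, 4], [2], [3]].
Insert 8: appended to row 1. P = [[3, 4, 8], [6], [7]], Q = [[1, 4, 5], [2], [3]].
Insert 9: appended to row 1. P = [[3, 4, 8, 9], [6], [7]], Q = [[1, 4, 5, 6], [2], [3]].
Insert 5: 5 bumps 8 from row 1; 8 appends to row 2. P = [[3, 4, 5, 9], [6, 8], [7]], Q = [[1, 4, 5, 6], [2, 7], [3]].
Insert 2: 2 bumps 3 from row 1; 3 bumps 6 from row 2; 6 bumps 7 from row 3; 7 starts row 4. P = [[2, 4, 5, 9], [3, 8], [6], [7]], Q = [[1, 4, 5, 6], [2, 7], [3], [8]].
Insert 1: 1 bumps 2 from row 1; 2 bumps 3 from row 2; 3 bumps 6 from row 3; 6 bumps 7 from row 4; 7 starts row 5. P = [[1, 4, 5, 9], [2, 8], [3], [6], [7]], Q = [[1, 4, 5, 6], [2, 7], [3], [8], [9]].

So P = [[1, 4, 5, 9], [2, 8], [3], [6], [7]], Q = [[1, 4, 5, 6], [2, 7], [3], [8], [9]].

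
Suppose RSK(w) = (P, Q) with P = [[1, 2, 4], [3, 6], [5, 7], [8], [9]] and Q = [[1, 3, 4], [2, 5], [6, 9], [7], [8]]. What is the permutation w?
5 1 3 9 8 7 6 2 4

Reverse the RSK construction: for i from n down to 1, find the cell of Q containing i, remove the entry at that cell from P, and reverse-bump it up through P; the value ejected from row 1 is w(i).

Step i=9: Q has 9 at row 3, column 2; remove 7 from row 3 of P and reverse-bump: 7 enters row 2 and ejects 6; 6 enters row 1 and ejects 4. So w(9) = 4. P is now [[1, 2, 6], [3, 7], [5], [8], [9]].
Step i=8: Q has 8 at row 5, column 1; remove 9 from row 5 of P and reverse-bump: 9 enters row 4 and ejects 8; 8 enters row 3 and ejects 5; 5 enters row 2 and ejects 3; 3 enters row 1 and ejects 2. So w(8) = 2. P is now [[1, 3, 6], [5, 7], [8], [9]].
Step i=7: Q has 7 at row 4, column 1; remove 9 from row 4 of P and reverse-bump: 9 enters row 3 and ejects 8; 8 enters row 2 and ejects 7; 7 enters row 1 and ejects 6. So w(7) = 6. P is now [[1, 3, 7], [5, 8], [9]].
Step i=6: Q has 6 at row 3, column 1; remove 9 from row 3 of P and reverse-bump: 9 enters row 2 and ejects 8; 8 enters row 1 and ejects 7. So w(6) = 7. P is now [[1, 3, 8], [5, 9]].
Step i=5: Q has 5 at row 2, column 2; remove 9 from row 2 of P and reverse-bump: 9 enters row 1 and ejects 8. So w(5) = 8. P is now [[1, 3, 9], [5]].
Step i=4: Q has 4 at row 1, column 3; remove that cell from P, ejecting 9. So w(4) = 9. P is now [[1, 3], [5]].
Step i=3: Q has 3 at row 1, column 2; remove that cell from P, ejecting 3. So w(3) = 3. P is now [[1], [5]].
Step i=2: Q has 2 at row 2, column 1; remove 5 from row 2 of P and reverse-bump: 5 enters row 1 and ejects 1. So w(2) = 1. P is now [[5]].
Step i=1: Q has 1 at row 1, column 1; remove that cell from P, ejecting 5. So w(1) = 5. P is now [].

So w = 5 1 3 9 8 7 6 2 4.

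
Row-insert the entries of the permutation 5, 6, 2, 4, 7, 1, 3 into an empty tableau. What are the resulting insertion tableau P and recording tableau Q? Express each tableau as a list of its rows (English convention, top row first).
Insert each entry of the permutation into P by Schensted row insertion, recording in Q the position of each new cell.

Insert 5: appended to row 1. P = [[5]].
Insert 6: appended to row 1. P = [[5, 6]].
Insert 2: 2 bumps 5 from row 1; 5 starts row 2. P = [[2, 6], [5]].
Insert 4: 4 bumps 6 from row 1; 6 appends to row 2. P = [[2, 4], [5, 6]].
Insert 7: appended to row 1. P = [[2, 4, 7], [5, 6]].
Insert 1: 1 bumps 2 from row 1; 2 bumps 5 from row 2; 5 starts row 3. P = [[1, 4, 7], [2, 6], [5]].
Insert 3: 3 bumps 4 from row 1; 4 bumps 6 from row 2; 6 appends to row 3. P = [[1, 3, 7], [2, 4], [5, 6]].

So P = [[1, 3, 7], [2, 4], [5, 6]], Q = [[1, 2, 5], [3, 4], [6, 7]].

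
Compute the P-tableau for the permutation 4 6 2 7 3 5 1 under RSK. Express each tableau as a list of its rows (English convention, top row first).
P = [[1, 3, 5], [2, 6, 7], [4]]

Insert 4: appended to row 1. P = [[4]].
Insert 6: appended to row 1. P = [[4, 6]].
Insert 2: 2 bumps 4 from row 1; 4 starts row 2. P = [[2, 6], [4]].
Insert 7: appended to row 1. P = [[2, 6, 7], [4]].
Insert 3: 3 bumps 6 from row 1; 6 appends to row 2. P = [[2, 3, 7], [4, 6]].
Insert 5: 5 bumps 7 from row 1; 7 appends to row 2. P = [[2, 3, 5], [4, 6, 7]].
Insert 1: 1 bumps 2 from row 1; 2 bumps 4 from row 2; 4 starts row 3. P = [[1, 3, 5], [2, 6, 7], [4]].

So P = [[1, 3, 5], [2, 6, 7], [4]].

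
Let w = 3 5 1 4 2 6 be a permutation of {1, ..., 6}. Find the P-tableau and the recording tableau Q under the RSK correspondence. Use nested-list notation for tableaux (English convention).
Insert each entry of the permutation into P by Schensted row insertion, recording in Q the position of each new cell.

Insert 3: appended to row 1. P = [[3]], Q = [[1]].
Insert 5: appended to row 1. P = [[3, 5]], Q = [[1, 2]].
Insert 1: 1 bumps 3 from row 1; 3 starts row 2. P = [[1, 5], [3]], Q = [[1, 2], [3]].
Insert 4: 4 bumps 5 from row 1; 5 appends to row 2. P = [[1, 4], [3, 5]], Q = [[1, 2], [3, 4]].
Insert 2: 2 bumps 4 from row 1; 4 bumps 5 from row 2; 5 starts row 3. P = [[1, 2], [3, 4], [5]], Q = [[1, 2], [3, 4], [5]].
Insert 6: appended to row 1. P = [[1, 2, 6], [3, 4], [5]], Q = [[1, 2, 6], [3, 4], [5]].

So P = [[1, 2, 6], [3, 4], [5]], Q = [[1, 2, 6], [3, 4], [5]].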